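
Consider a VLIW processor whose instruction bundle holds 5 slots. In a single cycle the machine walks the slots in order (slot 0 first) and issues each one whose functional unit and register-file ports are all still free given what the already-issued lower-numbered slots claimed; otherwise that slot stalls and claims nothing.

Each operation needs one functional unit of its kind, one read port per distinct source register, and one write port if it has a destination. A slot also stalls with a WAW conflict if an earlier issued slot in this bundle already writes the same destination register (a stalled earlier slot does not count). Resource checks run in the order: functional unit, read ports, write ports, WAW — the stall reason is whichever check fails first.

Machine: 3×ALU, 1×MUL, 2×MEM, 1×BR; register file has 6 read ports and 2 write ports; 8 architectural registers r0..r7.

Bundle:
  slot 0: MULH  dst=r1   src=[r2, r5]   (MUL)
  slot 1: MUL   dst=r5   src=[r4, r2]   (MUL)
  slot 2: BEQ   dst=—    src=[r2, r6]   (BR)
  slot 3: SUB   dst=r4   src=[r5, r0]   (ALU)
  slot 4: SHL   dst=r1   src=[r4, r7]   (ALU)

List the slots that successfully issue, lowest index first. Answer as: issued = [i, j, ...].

slot 0 (MUL): ISSUE — free A3,Mu0,Ld2,B1 rp4 wp1
slot 1 (MUL): stall FU — free A3,Mu0,Ld2,B1 rp4 wp1
slot 2 (BR): ISSUE — free A3,Mu0,Ld2,B0 rp2 wp1
slot 3 (ALU): ISSUE — free A2,Mu0,Ld2,B0 rp0 wp0
slot 4 (ALU): stall RD_PORT — free A2,Mu0,Ld2,B0 rp0 wp0

issued = [0, 2, 3]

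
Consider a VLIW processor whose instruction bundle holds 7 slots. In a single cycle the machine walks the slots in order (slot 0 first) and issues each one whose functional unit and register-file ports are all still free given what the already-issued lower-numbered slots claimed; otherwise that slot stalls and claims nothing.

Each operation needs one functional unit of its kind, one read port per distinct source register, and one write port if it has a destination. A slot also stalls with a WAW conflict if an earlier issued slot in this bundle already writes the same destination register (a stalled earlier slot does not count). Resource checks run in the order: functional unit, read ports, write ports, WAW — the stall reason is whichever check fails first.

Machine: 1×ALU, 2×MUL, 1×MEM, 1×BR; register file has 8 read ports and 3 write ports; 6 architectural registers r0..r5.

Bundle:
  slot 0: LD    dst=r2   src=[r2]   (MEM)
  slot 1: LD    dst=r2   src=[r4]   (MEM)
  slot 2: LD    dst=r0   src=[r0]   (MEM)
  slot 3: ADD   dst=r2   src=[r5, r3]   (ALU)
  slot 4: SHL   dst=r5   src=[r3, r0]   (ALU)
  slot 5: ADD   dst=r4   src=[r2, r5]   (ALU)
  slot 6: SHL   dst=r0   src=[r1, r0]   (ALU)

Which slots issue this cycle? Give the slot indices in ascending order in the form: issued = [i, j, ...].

issued = [0, 4]

slot 0 (MEM): ISSUE — free A1,Mu2,Ld0,B1 rp7 wp2
slot 1 (MEM): stall FU — free A1,Mu2,Ld0,B1 rp7 wp2
slot 2 (MEM): stall FU — free A1,Mu2,Ld0,B1 rp7 wp2
slot 3 (ALU): stall WAW — free A1,Mu2,Ld0,B1 rp7 wp2
slot 4 (ALU): ISSUE — free A0,Mu2,Ld0,B1 rp5 wp1
slot 5 (ALU): stall FU — free A0,Mu2,Ld0,B1 rp5 wp1
slot 6 (ALU): stall FU — free A0,Mu2,Ld0,B1 rp5 wp1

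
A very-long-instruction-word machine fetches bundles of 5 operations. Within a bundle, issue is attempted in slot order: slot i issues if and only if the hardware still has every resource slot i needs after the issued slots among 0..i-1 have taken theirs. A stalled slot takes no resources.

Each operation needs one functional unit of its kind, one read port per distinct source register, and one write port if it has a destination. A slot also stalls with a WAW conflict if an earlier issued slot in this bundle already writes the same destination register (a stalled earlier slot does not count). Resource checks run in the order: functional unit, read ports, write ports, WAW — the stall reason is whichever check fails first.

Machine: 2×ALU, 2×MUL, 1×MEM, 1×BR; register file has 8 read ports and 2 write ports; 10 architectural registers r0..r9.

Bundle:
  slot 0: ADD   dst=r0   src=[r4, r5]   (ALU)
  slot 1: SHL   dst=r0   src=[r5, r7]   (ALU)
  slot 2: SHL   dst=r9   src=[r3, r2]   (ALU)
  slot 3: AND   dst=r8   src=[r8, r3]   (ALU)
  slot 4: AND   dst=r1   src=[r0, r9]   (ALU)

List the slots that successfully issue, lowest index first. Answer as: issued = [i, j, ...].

  0. ALU→r0 ⇒ go  {1A/2Mu/1Ld/1B | 6r 1w}
  1. ALU→r0 ⇒ no(WAW)  {1A/2Mu/1Ld/1B | 6r 1w}
  2. ALU→r9 ⇒ go  {0A/2Mu/1Ld/1B | 4r 0w}
  3. ALU→r8 ⇒ no(FU)  {0A/2Mu/1Ld/1B | 4r 0w}
  4. ALU→r1 ⇒ no(FU)  {0A/2Mu/1Ld/1B | 4r 0w}

issued = [0, 2]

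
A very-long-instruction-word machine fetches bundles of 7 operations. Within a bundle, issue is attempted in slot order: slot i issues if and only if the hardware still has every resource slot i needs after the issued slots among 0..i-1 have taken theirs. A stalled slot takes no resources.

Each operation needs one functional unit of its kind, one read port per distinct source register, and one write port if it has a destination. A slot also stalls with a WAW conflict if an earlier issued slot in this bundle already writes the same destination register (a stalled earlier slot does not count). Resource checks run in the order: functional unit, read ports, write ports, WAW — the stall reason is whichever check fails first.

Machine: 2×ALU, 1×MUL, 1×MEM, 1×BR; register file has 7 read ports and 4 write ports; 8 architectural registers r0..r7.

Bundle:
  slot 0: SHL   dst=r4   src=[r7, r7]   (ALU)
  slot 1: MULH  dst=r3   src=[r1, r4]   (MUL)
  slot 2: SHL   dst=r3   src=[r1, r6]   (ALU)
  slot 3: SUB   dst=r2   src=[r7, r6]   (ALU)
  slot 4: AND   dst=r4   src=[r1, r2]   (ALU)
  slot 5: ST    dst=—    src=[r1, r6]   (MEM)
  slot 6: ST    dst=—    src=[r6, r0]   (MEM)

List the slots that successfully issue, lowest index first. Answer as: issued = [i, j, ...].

issued = [0, 1, 3, 5]

#0 ALU src=r7,r7 dispatched  <A:1 Mu:1 Ld:1 B:1 rd:6 wr:3>
#1 MUL src=r1,r4 dispatched  <A:1 Mu:0 Ld:1 B:1 rd:4 wr:2>
#2 ALU src=r1,r6 held:WAW  <A:1 Mu:0 Ld:1 B:1 rd:4 wr:2>
#3 ALU src=r7,r6 dispatched  <A:0 Mu:0 Ld:1 B:1 rd:2 wr:1>
#4 ALU src=r1,r2 held:FU  <A:0 Mu:0 Ld:1 B:1 rd:2 wr:1>
#5 MEM src=r1,r6 dispatched  <A:0 Mu:0 Ld:0 B:1 rd:0 wr:1>
#6 MEM src=r6,r0 held:FU  <A:0 Mu:0 Ld:0 B:1 rd:0 wr:1>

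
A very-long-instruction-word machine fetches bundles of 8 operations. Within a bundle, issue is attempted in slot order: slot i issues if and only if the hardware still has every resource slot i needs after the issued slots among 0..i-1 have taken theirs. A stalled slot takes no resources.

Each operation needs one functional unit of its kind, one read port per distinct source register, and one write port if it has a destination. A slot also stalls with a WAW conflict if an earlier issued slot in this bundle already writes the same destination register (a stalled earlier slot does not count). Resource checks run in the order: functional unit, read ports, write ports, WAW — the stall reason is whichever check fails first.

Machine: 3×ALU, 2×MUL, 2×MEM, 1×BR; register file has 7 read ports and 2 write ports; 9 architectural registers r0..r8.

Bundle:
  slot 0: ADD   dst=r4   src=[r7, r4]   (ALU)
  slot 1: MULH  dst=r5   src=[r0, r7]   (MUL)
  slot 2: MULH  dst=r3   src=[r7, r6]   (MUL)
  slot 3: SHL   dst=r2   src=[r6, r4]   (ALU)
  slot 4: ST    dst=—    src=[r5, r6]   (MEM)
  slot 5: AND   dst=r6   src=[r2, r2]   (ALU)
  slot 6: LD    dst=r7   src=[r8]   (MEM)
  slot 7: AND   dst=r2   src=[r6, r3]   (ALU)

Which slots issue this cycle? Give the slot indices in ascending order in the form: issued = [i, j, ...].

  0. ALU→r4 ⇒ go  {2A/2Mu/2Ld/1B | 5r 1w}
  1. MUL→r5 ⇒ go  {2A/1Mu/2Ld/1B | 3r 0w}
  2. MUL→r3 ⇒ no(WR_PORT)  {2A/1Mu/2Ld/1B | 3r 0w}
  3. ALU→r2 ⇒ no(WR_PORT)  {2A/1Mu/2Ld/1B | 3r 0w}
  4. MEM ⇒ go  {2A/1Mu/1Ld/1B | 1r 0w}
  5. ALU→r6 ⇒ no(WR_PORT)  {2A/1Mu/1Ld/1B | 1r 0w}
  6. MEM→r7 ⇒ no(WR_PORT)  {2A/1Mu/1Ld/1B | 1r 0w}
  7. ALU→r2 ⇒ no(RD_PORT)  {2A/1Mu/1Ld/1B | 1r 0w}

issued = [0, 1, 4]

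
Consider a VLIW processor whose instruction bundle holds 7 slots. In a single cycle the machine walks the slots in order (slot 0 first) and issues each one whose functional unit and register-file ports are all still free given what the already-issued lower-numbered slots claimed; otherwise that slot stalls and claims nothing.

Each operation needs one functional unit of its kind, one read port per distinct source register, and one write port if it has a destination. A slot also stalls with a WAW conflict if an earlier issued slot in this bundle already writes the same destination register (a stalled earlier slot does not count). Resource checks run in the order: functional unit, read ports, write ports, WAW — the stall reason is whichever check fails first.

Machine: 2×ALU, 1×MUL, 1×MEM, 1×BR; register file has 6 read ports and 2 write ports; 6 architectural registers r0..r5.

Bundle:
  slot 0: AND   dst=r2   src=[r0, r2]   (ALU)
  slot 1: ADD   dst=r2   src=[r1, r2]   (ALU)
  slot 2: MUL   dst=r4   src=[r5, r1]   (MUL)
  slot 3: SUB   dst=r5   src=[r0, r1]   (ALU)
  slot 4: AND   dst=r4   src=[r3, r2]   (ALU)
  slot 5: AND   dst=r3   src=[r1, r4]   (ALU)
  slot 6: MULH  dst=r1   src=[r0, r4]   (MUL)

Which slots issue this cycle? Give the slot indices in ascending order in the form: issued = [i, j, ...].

issued = [0, 2]

(0) want 1×ALU +2rd +1wr — yes → AL1|MU1|ME1|BR1|rd4|wr1
(1) want 1×ALU +2rd +1wr — WAW → AL1|MU1|ME1|BR1|rd4|wr1
(2) want 1×MUL +2rd +1wr — yes → AL1|MU0|ME1|BR1|rd2|wr0
(3) want 1×ALU +2rd +1wr — WR_PORT → AL1|MU0|ME1|BR1|rd2|wr0
(4) want 1×ALU +2rd +1wr — WR_PORT → AL1|MU0|ME1|BR1|rd2|wr0
(5) want 1×ALU +2rd +1wr — WR_PORT → AL1|MU0|ME1|BR1|rd2|wr0
(6) want 1×MUL +2rd +1wr — FU → AL1|MU0|ME1|BR1|rd2|wr0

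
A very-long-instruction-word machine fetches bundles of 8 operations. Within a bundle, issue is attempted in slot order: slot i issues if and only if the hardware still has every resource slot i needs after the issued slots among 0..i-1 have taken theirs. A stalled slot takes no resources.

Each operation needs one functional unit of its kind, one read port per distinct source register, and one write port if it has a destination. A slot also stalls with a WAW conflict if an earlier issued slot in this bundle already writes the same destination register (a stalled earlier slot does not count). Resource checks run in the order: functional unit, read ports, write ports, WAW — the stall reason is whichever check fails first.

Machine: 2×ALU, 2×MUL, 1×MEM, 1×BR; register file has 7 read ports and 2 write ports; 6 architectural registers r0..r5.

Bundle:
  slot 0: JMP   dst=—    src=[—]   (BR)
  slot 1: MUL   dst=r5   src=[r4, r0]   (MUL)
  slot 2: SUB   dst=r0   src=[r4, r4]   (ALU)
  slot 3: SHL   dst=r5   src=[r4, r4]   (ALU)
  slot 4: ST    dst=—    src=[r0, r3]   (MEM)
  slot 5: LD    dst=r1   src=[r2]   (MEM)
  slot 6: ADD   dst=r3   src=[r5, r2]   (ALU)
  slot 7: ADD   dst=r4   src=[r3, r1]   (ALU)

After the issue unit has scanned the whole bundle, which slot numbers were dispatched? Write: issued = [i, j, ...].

issued = [0, 1, 2, 4]

  0. BR ⇒ go  {2A/2Mu/1Ld/0B | 7r 2w}
  1. MUL→r5 ⇒ go  {2A/1Mu/1Ld/0B | 5r 1w}
  2. ALU→r0 ⇒ go  {1A/1Mu/1Ld/0B | 4r 0w}
  3. ALU→r5 ⇒ no(WR_PORT)  {1A/1Mu/1Ld/0B | 4r 0w}
  4. MEM ⇒ go  {1A/1Mu/0Ld/0B | 2r 0w}
  5. MEM→r1 ⇒ no(FU)  {1A/1Mu/0Ld/0B | 2r 0w}
  6. ALU→r3 ⇒ no(WR_PORT)  {1A/1Mu/0Ld/0B | 2r 0w}
  7. ALU→r4 ⇒ no(WR_PORT)  {1A/1Mu/0Ld/0B | 2r 0w}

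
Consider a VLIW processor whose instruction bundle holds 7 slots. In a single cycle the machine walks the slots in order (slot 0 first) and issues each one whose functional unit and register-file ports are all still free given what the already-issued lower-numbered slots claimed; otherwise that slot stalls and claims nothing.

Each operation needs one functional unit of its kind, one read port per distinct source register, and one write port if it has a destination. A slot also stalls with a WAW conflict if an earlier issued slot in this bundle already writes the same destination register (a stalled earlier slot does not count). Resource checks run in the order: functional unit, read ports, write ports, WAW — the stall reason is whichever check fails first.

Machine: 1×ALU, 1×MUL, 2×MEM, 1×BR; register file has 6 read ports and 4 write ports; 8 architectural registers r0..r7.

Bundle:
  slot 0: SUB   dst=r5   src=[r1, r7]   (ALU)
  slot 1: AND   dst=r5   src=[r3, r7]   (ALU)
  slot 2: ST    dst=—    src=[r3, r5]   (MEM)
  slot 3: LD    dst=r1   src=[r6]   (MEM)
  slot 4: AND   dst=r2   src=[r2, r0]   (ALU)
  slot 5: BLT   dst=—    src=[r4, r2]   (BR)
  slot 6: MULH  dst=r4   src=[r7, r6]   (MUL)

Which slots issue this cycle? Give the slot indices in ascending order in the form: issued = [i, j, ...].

  0. ALU→r5 ⇒ go  {0A/1Mu/2Ld/1B | 4r 3w}
  1. ALU→r5 ⇒ no(FU)  {0A/1Mu/2Ld/1B | 4r 3w}
  2. MEM ⇒ go  {0A/1Mu/1Ld/1B | 2r 3w}
  3. MEM→r1 ⇒ go  {0A/1Mu/0Ld/1B | 1r 2w}
  4. ALU→r2 ⇒ no(FU)  {0A/1Mu/0Ld/1B | 1r 2w}
  5. BR ⇒ no(RD_PORT)  {0A/1Mu/0Ld/1B | 1r 2w}
  6. MUL→r4 ⇒ no(RD_PORT)  {0A/1Mu/0Ld/1B | 1r 2w}

issued = [0, 2, 3]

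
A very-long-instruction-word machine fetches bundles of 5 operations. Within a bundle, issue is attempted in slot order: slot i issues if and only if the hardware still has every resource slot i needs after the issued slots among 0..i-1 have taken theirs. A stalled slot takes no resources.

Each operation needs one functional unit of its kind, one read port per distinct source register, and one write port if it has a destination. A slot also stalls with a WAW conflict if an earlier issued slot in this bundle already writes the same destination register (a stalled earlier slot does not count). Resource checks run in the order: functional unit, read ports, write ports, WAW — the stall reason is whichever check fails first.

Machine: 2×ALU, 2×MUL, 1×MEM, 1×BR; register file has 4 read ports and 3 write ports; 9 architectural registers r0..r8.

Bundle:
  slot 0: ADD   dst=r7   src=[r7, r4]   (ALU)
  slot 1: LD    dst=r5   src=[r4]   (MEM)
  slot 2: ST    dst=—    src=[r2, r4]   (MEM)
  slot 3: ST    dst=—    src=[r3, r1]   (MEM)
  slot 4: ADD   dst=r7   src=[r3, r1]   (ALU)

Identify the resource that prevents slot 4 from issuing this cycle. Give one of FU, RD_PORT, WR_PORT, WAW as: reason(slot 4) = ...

slot 0 (ALU): ISSUE — free A1,Mu2,Ld1,B1 rp2 wp2
slot 1 (MEM): ISSUE — free A1,Mu2,Ld0,B1 rp1 wp1
slot 2 (MEM): stall FU — free A1,Mu2,Ld0,B1 rp1 wp1
slot 3 (MEM): stall FU — free A1,Mu2,Ld0,B1 rp1 wp1
slot 4 (ALU): stall RD_PORT — free A1,Mu2,Ld0,B1 rp1 wp1

reason(slot 4) = RD_PORT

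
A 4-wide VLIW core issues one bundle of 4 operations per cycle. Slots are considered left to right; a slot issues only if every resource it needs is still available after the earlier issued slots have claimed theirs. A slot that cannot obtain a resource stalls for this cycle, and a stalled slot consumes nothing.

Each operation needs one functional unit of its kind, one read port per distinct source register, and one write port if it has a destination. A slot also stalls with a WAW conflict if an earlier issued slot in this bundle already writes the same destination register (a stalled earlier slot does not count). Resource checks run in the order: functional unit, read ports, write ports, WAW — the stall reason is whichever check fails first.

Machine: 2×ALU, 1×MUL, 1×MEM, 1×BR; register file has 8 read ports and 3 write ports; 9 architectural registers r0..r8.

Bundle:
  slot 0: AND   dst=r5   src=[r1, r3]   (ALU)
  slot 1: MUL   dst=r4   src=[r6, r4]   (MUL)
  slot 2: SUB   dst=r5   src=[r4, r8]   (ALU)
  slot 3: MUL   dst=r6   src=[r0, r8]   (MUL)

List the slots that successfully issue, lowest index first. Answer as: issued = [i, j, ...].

slot 0 (ALU): ISSUE — free A1,Mu1,Ld1,B1 rp6 wp2
slot 1 (MUL): ISSUE — free A1,Mu0,Ld1,B1 rp4 wp1
slot 2 (ALU): stall WAW — free A1,Mu0,Ld1,B1 rp4 wp1
slot 3 (MUL): stall FU — free A1,Mu0,Ld1,B1 rp4 wp1

issued = [0, 1]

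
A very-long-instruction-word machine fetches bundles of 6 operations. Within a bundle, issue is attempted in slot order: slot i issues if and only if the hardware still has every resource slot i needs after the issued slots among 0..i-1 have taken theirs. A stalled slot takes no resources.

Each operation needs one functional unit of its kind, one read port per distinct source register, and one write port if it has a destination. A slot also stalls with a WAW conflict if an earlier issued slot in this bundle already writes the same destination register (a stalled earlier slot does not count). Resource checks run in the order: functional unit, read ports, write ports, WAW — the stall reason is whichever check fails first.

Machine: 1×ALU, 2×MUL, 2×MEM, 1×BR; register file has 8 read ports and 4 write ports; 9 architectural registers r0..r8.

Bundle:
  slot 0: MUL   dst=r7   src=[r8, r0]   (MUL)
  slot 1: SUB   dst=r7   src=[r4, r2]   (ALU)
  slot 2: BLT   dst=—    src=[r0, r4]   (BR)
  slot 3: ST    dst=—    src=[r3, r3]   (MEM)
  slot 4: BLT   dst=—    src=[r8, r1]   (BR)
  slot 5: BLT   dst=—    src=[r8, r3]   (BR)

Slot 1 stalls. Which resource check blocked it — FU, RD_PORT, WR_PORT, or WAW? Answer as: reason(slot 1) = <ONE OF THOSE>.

slot 0 (MUL): ISSUE — free A1,Mu1,Ld2,B1 rp6 wp3
slot 1 (ALU): stall WAW — free A1,Mu1,Ld2,B1 rp6 wp3
slot 2 (BR): ISSUE — free A1,Mu1,Ld2,B0 rp4 wp3
slot 3 (MEM): ISSUE — free A1,Mu1,Ld1,B0 rp3 wp3
slot 4 (BR): stall FU — free A1,Mu1,Ld1,B0 rp3 wp3
slot 5 (BR): stall FU — free A1,Mu1,Ld1,B0 rp3 wp3

reason(slot 1) = WAW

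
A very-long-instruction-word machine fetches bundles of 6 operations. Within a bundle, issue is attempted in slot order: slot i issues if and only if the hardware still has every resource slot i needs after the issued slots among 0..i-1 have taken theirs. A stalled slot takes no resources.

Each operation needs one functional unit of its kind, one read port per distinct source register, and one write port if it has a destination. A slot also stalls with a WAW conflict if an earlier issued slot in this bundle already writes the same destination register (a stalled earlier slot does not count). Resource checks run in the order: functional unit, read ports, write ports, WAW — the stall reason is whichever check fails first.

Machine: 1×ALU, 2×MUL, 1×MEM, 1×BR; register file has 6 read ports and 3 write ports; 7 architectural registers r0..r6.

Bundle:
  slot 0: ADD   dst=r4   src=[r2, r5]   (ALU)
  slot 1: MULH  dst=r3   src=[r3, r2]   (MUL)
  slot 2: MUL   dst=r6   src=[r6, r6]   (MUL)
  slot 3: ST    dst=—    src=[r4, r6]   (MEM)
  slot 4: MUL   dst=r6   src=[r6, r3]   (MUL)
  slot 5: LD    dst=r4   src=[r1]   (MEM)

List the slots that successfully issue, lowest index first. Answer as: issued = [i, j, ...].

[0] ALU needs rd=2 wr=1: ok; after: ALU=0 MUL=2 MEM=1 BR=1, R=4, W=2
[1] MUL needs rd=2 wr=1: ok; after: ALU=0 MUL=1 MEM=1 BR=1, R=2, W=1
[2] MUL needs rd=1 wr=1: ok; after: ALU=0 MUL=0 MEM=1 BR=1, R=1, W=0
[3] MEM needs rd=2 wr=0: RD_PORT; after: ALU=0 MUL=0 MEM=1 BR=1, R=1, W=0
[4] MUL needs rd=2 wr=1: FU; after: ALU=0 MUL=0 MEM=1 BR=1, R=1, W=0
[5] MEM needs rd=1 wr=1: WR_PORT; after: ALU=0 MUL=0 MEM=1 BR=1, R=1, W=0

issued = [0, 1, 2]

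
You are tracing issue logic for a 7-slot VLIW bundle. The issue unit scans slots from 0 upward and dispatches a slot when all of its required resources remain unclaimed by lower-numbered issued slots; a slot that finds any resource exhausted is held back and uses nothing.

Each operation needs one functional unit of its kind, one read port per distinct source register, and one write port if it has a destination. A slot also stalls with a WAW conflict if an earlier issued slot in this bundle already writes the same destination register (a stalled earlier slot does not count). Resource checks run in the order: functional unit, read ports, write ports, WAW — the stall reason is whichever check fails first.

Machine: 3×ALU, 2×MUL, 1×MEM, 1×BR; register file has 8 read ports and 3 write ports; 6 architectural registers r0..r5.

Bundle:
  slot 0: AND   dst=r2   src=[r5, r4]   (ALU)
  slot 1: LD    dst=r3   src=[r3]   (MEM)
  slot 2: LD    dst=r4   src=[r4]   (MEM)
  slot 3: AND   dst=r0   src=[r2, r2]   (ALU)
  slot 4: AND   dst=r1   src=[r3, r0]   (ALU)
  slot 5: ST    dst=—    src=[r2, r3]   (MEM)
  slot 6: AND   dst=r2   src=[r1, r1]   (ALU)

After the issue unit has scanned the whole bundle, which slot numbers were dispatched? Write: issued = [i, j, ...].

issued = [0, 1, 3]

[0] ALU needs rd=2 wr=1: ok; after: ALU=2 MUL=2 MEM=1 BR=1, R=6, W=2
[1] MEM needs rd=1 wr=1: ok; after: ALU=2 MUL=2 MEM=0 BR=1, R=5, W=1
[2] MEM needs rd=1 wr=1: FU; after: ALU=2 MUL=2 MEM=0 BR=1, R=5, W=1
[3] ALU needs rd=1 wr=1: ok; after: ALU=1 MUL=2 MEM=0 BR=1, R=4, W=0
[4] ALU needs rd=2 wr=1: WR_PORT; after: ALU=1 MUL=2 MEM=0 BR=1, R=4, W=0
[5] MEM needs rd=2 wr=0: FU; after: ALU=1 MUL=2 MEM=0 BR=1, R=4, W=0
[6] ALU needs rd=1 wr=1: WR_PORT; after: ALU=1 MUL=2 MEM=0 BR=1, R=4, W=0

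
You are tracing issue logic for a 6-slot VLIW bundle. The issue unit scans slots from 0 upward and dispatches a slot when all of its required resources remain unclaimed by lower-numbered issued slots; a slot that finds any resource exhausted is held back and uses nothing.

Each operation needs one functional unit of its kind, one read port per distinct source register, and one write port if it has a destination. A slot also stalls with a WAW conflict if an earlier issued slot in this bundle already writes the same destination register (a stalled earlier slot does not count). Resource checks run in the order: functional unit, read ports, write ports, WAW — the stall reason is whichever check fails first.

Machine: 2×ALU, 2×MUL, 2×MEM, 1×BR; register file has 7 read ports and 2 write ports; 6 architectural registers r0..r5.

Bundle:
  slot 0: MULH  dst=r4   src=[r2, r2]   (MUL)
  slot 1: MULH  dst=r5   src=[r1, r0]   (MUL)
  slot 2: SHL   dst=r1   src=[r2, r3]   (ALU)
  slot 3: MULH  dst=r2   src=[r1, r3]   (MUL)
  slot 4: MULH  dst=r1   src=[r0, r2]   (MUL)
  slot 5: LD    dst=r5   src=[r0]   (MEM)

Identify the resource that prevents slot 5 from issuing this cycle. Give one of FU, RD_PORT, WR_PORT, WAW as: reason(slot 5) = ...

reason(slot 5) = WR_PORT

  0. MUL→r4 ⇒ go  {2A/1Mu/2Ld/1B | 6r 1w}
  1. MUL→r5 ⇒ go  {2A/0Mu/2Ld/1B | 4r 0w}
  2. ALU→r1 ⇒ no(WR_PORT)  {2A/0Mu/2Ld/1B | 4r 0w}
  3. MUL→r2 ⇒ no(FU)  {2A/0Mu/2Ld/1B | 4r 0w}
  4. MUL→r1 ⇒ no(FU)  {2A/0Mu/2Ld/1B | 4r 0w}
  5. MEM→r5 ⇒ no(WR_PORT)  {2A/0Mu/2Ld/1B | 4r 0w}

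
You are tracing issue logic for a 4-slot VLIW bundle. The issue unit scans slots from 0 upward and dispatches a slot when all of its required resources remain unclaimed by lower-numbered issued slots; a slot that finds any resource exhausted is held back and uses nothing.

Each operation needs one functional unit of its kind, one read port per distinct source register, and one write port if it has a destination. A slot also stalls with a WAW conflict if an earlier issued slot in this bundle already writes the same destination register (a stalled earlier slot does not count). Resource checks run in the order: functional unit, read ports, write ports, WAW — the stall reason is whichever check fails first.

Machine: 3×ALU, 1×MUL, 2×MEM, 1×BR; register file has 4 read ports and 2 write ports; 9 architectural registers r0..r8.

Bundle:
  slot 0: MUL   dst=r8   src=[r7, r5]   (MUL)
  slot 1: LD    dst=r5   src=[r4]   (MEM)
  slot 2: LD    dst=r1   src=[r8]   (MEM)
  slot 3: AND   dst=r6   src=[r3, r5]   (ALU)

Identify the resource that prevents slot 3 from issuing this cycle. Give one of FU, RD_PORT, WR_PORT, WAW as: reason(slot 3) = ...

reason(slot 3) = RD_PORT

[0] MUL needs rd=2 wr=1: ok; after: ALU=3 MUL=0 MEM=2 BR=1, R=2, W=1
[1] MEM needs rd=1 wr=1: ok; after: ALU=3 MUL=0 MEM=1 BR=1, R=1, W=0
[2] MEM needs rd=1 wr=1: WR_PORT; after: ALU=3 MUL=0 MEM=1 BR=1, R=1, W=0
[3] ALU needs rd=2 wr=1: RD_PORT; after: ALU=3 MUL=0 MEM=1 BR=1, R=1, W=0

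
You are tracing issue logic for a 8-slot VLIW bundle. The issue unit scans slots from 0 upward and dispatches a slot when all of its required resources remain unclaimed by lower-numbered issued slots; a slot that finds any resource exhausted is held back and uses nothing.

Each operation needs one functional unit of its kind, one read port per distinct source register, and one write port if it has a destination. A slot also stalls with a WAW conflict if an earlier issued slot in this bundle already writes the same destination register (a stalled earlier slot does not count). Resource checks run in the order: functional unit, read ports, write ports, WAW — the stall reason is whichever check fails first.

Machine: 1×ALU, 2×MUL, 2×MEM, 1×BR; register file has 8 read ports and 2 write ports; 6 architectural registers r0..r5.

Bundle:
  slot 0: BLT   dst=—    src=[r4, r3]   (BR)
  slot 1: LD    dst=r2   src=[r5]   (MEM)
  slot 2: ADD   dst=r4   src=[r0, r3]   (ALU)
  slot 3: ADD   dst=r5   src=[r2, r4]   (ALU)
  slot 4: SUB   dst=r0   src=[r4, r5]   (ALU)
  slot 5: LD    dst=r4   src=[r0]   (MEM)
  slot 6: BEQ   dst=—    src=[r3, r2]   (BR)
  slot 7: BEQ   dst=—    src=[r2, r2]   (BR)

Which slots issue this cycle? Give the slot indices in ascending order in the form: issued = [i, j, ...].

[0] BR needs rd=2 wr=0: ok; after: ALU=1 MUL=2 MEM=2 BR=0, R=6, W=2
[1] MEM needs rd=1 wr=1: ok; after: ALU=1 MUL=2 MEM=1 BR=0, R=5, W=1
[2] ALU needs rd=2 wr=1: ok; after: ALU=0 MUL=2 MEM=1 BR=0, R=3, W=0
[3] ALU needs rd=2 wr=1: FU; after: ALU=0 MUL=2 MEM=1 BR=0, R=3, W=0
[4] ALU needs rd=2 wr=1: FU; after: ALU=0 MUL=2 MEM=1 BR=0, R=3, W=0
[5] MEM needs rd=1 wr=1: WR_PORT; after: ALU=0 MUL=2 MEM=1 BR=0, R=3, W=0
[6] BR needs rd=2 wr=0: FU; after: ALU=0 MUL=2 MEM=1 BR=0, R=3, W=0
[7] BR needs rd=1 wr=0: FU; after: ALU=0 MUL=2 MEM=1 BR=0, R=3, W=0

issued = [0, 1, 2]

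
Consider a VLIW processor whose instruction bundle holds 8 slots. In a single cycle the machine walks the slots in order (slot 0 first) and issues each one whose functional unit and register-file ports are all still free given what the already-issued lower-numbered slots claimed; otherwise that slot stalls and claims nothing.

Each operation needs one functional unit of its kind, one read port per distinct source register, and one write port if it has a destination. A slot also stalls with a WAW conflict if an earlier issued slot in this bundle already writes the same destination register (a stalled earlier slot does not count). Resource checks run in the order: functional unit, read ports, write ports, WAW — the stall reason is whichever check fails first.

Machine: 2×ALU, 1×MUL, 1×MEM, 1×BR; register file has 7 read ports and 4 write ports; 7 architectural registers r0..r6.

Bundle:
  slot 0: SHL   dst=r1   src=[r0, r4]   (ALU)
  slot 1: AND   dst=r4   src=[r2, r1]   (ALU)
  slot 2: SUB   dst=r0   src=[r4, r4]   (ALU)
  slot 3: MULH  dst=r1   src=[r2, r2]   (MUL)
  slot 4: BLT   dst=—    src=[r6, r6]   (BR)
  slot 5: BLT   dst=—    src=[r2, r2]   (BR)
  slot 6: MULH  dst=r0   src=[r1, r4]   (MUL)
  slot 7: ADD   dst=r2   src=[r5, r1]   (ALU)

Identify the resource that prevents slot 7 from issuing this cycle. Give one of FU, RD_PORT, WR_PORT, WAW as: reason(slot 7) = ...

reason(slot 7) = FU

(0) want 1×ALU +2rd +1wr — yes → AL1|MU1|ME1|BR1|rd5|wr3
(1) want 1×ALU +2rd +1wr — yes → AL0|MU1|ME1|BR1|rd3|wr2
(2) want 1×ALU +1rd +1wr — FU → AL0|MU1|ME1|BR1|rd3|wr2
(3) want 1×MUL +1rd +1wr — WAW → AL0|MU1|ME1|BR1|rd3|wr2
(4) want 1×BR +1rd +0wr — yes → AL0|MU1|ME1|BR0|rd2|wr2
(5) want 1×BR +1rd +0wr — FU → AL0|MU1|ME1|BR0|rd2|wr2
(6) want 1×MUL +2rd +1wr — yes → AL0|MU0|ME1|BR0|rd0|wr1
(7) want 1×ALU +2rd +1wr — FU → AL0|MU0|ME1|BR0|rd0|wr1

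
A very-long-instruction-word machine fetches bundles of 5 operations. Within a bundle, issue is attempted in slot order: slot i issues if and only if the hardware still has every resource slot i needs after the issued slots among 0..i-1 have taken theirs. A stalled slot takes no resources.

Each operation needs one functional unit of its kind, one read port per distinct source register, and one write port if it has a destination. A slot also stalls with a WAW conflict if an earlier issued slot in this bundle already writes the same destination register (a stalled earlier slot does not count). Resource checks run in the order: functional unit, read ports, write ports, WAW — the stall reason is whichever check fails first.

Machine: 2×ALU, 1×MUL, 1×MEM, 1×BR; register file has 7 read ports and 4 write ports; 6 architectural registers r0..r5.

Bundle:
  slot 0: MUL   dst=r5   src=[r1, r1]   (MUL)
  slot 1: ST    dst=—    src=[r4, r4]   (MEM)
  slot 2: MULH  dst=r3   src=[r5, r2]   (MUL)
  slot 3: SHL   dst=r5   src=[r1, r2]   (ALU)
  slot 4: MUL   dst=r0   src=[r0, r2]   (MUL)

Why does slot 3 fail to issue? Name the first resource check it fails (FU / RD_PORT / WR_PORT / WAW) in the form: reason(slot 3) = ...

reason(slot 3) = WAW

  0. MUL→r5 ⇒ go  {2A/0Mu/1Ld/1B | 6r 3w}
  1. MEM ⇒ go  {2A/0Mu/0Ld/1B | 5r 3w}
  2. MUL→r3 ⇒ no(FU)  {2A/0Mu/0Ld/1B | 5r 3w}
  3. ALU→r5 ⇒ no(WAW)  {2A/0Mu/0Ld/1B | 5r 3w}
  4. MUL→r0 ⇒ no(FU)  {2A/0Mu/0Ld/1B | 5r 3w}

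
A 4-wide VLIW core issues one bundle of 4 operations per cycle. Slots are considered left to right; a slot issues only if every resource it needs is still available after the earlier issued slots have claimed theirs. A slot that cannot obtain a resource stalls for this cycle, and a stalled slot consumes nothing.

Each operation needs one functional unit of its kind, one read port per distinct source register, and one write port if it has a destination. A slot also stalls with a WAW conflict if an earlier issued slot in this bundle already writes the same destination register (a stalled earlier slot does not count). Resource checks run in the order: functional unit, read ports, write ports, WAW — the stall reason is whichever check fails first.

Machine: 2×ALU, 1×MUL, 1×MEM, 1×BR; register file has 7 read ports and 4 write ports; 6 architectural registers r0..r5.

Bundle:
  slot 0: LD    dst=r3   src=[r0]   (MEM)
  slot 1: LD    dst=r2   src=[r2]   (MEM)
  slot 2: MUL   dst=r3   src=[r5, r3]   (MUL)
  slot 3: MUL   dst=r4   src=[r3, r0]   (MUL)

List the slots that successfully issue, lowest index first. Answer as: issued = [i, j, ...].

issued = [0, 3]

slot 0 (MEM): ISSUE — free A2,Mu1,Ld0,B1 rp6 wp3
slot 1 (MEM): stall FU — free A2,Mu1,Ld0,B1 rp6 wp3
slot 2 (MUL): stall WAW — free A2,Mu1,Ld0,B1 rp6 wp3
slot 3 (MUL): ISSUE — free A2,Mu0,Ld0,B1 rp4 wp2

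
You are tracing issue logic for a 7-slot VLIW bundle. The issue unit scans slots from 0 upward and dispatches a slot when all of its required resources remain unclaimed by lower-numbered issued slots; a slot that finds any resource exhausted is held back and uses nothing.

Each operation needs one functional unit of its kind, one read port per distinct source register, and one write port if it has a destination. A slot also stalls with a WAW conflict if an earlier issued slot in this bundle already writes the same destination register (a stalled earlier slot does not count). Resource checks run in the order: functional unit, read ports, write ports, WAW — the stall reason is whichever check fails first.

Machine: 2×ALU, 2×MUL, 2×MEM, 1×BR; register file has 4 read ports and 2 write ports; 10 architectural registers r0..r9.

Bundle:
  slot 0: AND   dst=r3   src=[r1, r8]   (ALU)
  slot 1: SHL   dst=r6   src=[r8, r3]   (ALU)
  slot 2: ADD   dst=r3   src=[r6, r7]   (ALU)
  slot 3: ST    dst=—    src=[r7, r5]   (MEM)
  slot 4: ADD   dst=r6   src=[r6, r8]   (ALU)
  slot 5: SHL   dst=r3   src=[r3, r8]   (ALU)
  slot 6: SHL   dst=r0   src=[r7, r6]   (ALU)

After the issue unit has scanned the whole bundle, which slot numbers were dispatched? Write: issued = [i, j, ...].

issued = [0, 1]

(0) want 1×ALU +2rd +1wr — yes → AL1|MU2|ME2|BR1|rd2|wr1
(1) want 1×ALU +2rd +1wr — yes → AL0|MU2|ME2|BR1|rd0|wr0
(2) want 1×ALU +2rd +1wr — FU → AL0|MU2|ME2|BR1|rd0|wr0
(3) want 1×MEM +2rd +0wr — RD_PORT → AL0|MU2|ME2|BR1|rd0|wr0
(4) want 1×ALU +2rd +1wr — FU → AL0|MU2|ME2|BR1|rd0|wr0
(5) want 1×ALU +2rd +1wr — FU → AL0|MU2|ME2|BR1|rd0|wr0
(6) want 1×ALU +2rd +1wr — FU → AL0|MU2|ME2|BR1|rd0|wr0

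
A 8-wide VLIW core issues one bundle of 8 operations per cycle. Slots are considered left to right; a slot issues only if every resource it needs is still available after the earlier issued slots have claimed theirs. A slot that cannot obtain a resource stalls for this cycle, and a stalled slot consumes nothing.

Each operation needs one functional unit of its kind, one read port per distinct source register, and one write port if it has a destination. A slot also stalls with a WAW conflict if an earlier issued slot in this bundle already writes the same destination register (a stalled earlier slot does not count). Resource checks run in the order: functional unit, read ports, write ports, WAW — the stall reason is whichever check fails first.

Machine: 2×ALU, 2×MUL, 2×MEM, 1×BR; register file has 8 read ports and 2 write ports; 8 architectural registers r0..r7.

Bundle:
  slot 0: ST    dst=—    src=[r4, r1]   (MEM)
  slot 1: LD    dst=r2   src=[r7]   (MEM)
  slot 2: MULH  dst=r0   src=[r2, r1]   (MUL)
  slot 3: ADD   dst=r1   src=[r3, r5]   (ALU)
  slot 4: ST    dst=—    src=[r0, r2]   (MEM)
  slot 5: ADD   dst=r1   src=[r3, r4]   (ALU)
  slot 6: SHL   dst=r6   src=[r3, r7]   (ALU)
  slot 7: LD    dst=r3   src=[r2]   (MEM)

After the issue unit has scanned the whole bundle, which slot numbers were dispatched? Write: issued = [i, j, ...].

[0] MEM needs rd=2 wr=0: ok; after: ALU=2 MUL=2 MEM=1 BR=1, R=6, W=2
[1] MEM needs rd=1 wr=1: ok; after: ALU=2 MUL=2 MEM=0 BR=1, R=5, W=1
[2] MUL needs rd=2 wr=1: ok; after: ALU=2 MUL=1 MEM=0 BR=1, R=3, W=0
[3] ALU needs rd=2 wr=1: WR_PORT; after: ALU=2 MUL=1 MEM=0 BR=1, R=3, W=0
[4] MEM needs rd=2 wr=0: FU; after: ALU=2 MUL=1 MEM=0 BR=1, R=3, W=0
[5] ALU needs rd=2 wr=1: WR_PORT; after: ALU=2 MUL=1 MEM=0 BR=1, R=3, W=0
[6] ALU needs rd=2 wr=1: WR_PORT; after: ALU=2 MUL=1 MEM=0 BR=1, R=3, W=0
[7] MEM needs rd=1 wr=1: FU; after: ALU=2 MUL=1 MEM=0 BR=1, R=3, W=0

issued = [0, 1, 2]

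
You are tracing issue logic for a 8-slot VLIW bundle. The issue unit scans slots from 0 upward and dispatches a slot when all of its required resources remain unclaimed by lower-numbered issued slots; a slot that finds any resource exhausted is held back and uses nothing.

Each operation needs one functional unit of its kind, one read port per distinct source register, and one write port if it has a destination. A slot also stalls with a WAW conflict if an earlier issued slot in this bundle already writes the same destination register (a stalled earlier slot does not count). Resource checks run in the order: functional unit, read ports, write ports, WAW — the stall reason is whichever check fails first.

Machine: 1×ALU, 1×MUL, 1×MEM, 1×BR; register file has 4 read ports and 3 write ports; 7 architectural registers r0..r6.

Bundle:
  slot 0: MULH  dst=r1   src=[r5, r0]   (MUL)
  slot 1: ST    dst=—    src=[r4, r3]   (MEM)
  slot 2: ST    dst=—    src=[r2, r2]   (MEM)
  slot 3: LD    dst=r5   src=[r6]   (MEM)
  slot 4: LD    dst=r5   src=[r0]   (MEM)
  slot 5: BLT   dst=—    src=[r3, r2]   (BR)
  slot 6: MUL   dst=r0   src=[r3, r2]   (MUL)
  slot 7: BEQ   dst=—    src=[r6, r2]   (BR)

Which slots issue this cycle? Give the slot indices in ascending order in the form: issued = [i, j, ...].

#0 MUL src=r5,r0 dispatched  <A:1 Mu:0 Ld:1 B:1 rd:2 wr:2>
#1 MEM src=r4,r3 dispatched  <A:1 Mu:0 Ld:0 B:1 rd:0 wr:2>
#2 MEM src=r2,r2 held:FU  <A:1 Mu:0 Ld:0 B:1 rd:0 wr:2>
#3 MEM src=r6 held:FU  <A:1 Mu:0 Ld:0 B:1 rd:0 wr:2>
#4 MEM src=r0 held:FU  <A:1 Mu:0 Ld:0 B:1 rd:0 wr:2>
#5 BR src=r3,r2 held:RD_PORT  <A:1 Mu:0 Ld:0 B:1 rd:0 wr:2>
#6 MUL src=r3,r2 held:FU  <A:1 Mu:0 Ld:0 B:1 rd:0 wr:2>
#7 BR src=r6,r2 held:RD_PORT  <A:1 Mu:0 Ld:0 B:1 rd:0 wr:2>

issued = [0, 1]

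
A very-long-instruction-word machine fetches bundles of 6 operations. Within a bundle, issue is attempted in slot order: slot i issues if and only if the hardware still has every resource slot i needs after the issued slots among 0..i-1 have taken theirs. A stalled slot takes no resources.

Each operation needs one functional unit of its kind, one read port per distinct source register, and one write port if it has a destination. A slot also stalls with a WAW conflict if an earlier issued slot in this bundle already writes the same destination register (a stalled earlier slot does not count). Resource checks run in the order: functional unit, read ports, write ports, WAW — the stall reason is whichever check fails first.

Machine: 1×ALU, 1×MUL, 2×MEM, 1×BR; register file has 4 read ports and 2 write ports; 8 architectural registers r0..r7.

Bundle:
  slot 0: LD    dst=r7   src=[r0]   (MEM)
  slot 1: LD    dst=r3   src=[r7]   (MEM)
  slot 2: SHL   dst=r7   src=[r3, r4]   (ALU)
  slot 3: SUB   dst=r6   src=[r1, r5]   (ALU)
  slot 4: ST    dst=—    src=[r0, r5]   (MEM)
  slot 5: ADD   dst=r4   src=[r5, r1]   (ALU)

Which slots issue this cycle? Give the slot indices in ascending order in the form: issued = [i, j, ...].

  0. MEM→r7 ⇒ go  {1A/1Mu/1Ld/1B | 3r 1w}
  1. MEM→r3 ⇒ go  {1A/1Mu/0Ld/1B | 2r 0w}
  2. ALU→r7 ⇒ no(WR_PORT)  {1A/1Mu/0Ld/1B | 2r 0w}
  3. ALU→r6 ⇒ no(WR_PORT)  {1A/1Mu/0Ld/1B | 2r 0w}
  4. MEM ⇒ no(FU)  {1A/1Mu/0Ld/1B | 2r 0w}
  5. ALU→r4 ⇒ no(WR_PORT)  {1A/1Mu/0Ld/1B | 2r 0w}

issued = [0, 1]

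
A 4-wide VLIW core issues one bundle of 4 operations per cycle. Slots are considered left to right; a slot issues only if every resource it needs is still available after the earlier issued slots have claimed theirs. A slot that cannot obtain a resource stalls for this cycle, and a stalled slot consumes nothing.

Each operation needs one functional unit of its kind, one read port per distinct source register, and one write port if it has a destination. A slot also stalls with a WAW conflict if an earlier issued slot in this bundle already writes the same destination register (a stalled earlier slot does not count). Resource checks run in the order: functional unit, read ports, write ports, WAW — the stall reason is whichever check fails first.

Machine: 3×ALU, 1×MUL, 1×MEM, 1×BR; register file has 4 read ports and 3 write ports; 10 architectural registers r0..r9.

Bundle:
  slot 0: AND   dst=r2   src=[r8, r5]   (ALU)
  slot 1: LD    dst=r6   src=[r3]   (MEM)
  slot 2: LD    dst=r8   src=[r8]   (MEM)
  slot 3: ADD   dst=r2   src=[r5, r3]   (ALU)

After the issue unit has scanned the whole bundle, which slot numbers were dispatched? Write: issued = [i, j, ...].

#0 ALU src=r8,r5 dispatched  <A:2 Mu:1 Ld:1 B:1 rd:2 wr:2>
#1 MEM src=r3 dispatched  <A:2 Mu:1 Ld:0 B:1 rd:1 wr:1>
#2 MEM src=r8 held:FU  <A:2 Mu:1 Ld:0 B:1 rd:1 wr:1>
#3 ALU src=r5,r3 held:RD_PORT  <A:2 Mu:1 Ld:0 B:1 rd:1 wr:1>

issued = [0, 1]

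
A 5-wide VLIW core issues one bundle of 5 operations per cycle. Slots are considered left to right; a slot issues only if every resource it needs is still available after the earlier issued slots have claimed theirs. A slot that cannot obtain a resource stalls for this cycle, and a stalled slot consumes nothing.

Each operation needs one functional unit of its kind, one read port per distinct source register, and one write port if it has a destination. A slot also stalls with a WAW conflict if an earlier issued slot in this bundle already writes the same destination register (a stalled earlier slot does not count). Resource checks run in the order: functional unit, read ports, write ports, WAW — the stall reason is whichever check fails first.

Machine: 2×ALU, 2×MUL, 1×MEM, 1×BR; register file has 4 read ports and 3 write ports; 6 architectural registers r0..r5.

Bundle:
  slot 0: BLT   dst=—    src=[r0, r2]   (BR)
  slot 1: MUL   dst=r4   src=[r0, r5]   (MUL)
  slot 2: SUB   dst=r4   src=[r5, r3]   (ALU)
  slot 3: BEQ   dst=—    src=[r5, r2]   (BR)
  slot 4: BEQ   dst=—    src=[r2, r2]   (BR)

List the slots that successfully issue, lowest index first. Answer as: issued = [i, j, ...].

(0) want 1×BR +2rd +0wr — yes → AL2|MU2|ME1|BR0|rd2|wr3
(1) want 1×MUL +2rd +1wr — yes → AL2|MU1|ME1|BR0|rd0|wr2
(2) want 1×ALU +2rd +1wr — RD_PORT → AL2|MU1|ME1|BR0|rd0|wr2
(3) want 1×BR +2rd +0wr — FU → AL2|MU1|ME1|BR0|rd0|wr2
(4) want 1×BR +1rd +0wr — FU → AL2|MU1|ME1|BR0|rd0|wr2

issued = [0, 1]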